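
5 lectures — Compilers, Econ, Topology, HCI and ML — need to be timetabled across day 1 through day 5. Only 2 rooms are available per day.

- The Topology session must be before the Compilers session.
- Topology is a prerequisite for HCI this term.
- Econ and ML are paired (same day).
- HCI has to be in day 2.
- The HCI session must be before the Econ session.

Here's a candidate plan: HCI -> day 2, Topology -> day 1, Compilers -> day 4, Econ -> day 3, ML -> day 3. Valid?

The Topology session must be before the Compilers session — holds.
Only 2 rooms are available per day — holds.
Econ and ML are paired (same day) — holds.
The HCI session must be before the Econ session — holds.
HCI has to be in day 2 — holds.
Topology is a prerequisite for HCI this term — holds.

Yes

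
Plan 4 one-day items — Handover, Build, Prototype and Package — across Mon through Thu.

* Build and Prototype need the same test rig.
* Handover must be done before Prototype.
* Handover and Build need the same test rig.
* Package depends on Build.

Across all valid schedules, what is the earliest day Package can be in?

Precedence pushes Package to at least Tue.
Package at Tue is achievable: Handover in Tue; Build in Mon; Prototype in Wed; Package in Tue.

Tue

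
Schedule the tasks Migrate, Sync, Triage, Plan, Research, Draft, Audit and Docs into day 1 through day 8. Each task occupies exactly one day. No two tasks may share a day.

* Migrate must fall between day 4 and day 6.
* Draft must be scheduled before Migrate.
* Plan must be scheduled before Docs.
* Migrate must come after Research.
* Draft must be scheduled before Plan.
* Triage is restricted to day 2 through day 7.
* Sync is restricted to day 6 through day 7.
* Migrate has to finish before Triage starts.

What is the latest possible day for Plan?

day 7

Precedence pushes Plan to at least day 2; downstream work caps Plan at day 7.
Plan at day 7 is achievable: Audit in day 3; Draft in day 1; Plan in day 7; Research in day 2; Migrate in day 4; Docs in day 8; Sync in day 6; Triage in day 5.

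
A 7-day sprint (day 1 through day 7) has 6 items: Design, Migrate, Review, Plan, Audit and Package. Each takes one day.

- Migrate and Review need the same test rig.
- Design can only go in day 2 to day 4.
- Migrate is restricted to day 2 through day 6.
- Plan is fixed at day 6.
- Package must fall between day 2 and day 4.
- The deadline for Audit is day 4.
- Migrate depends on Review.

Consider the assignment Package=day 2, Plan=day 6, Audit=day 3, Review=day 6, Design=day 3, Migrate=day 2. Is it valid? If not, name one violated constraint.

No — it violates: Migrate depends on Review

Package must fall between day 2 and day 4 — holds.
Migrate and Review need the same test rig — holds.
Plan is fixed at day 6 — holds.
Migrate is restricted to day 2 through day 6 — holds.
Migrate depends on Review — violated.
Design can only go in day 2 to day 4 — holds.
The deadline for Audit is day 4 — holds.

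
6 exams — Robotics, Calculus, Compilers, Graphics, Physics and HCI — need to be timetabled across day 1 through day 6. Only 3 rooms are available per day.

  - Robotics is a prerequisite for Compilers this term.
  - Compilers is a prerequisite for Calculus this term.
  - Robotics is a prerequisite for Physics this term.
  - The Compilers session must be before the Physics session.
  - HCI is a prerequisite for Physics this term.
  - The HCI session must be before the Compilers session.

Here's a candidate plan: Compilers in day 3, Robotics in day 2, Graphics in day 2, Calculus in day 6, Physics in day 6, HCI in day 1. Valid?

Robotics is a prerequisite for Compilers this term — holds.
The HCI session must be before the Compilers session — holds.
Compilers is a prerequisite for Calculus this term — holds.
HCI is a prerequisite for Physics this term — holds.
The Compilers session must be before the Physics session — holds.
Only 3 rooms are available per day — holds.
Robotics is a prerequisite for Physics this term — holds.

Yes, all constraints hold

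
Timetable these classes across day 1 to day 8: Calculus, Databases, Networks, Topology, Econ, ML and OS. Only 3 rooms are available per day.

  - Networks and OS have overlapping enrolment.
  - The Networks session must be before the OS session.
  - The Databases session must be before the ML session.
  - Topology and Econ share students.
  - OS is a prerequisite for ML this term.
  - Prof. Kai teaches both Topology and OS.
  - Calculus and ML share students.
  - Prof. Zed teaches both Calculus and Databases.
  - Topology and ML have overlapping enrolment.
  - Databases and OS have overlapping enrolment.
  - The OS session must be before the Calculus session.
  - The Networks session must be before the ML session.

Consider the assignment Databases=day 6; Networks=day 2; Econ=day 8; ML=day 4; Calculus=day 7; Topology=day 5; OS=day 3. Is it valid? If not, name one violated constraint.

No — it violates: The Databases session must be before the ML session

The Networks session must be before the OS session — holds.
Databases and OS have overlapping enrolment — holds.
Only 3 rooms are available per day — holds.
Calculus and ML share students — holds.
Topology and Econ share students — holds.
OS is a prerequisite for ML this term — holds.
The Databases session must be before the ML session — violated.
Prof. Kai teaches both Topology and OS — holds.
Topology and ML have overlapping enrolment — holds.
The Networks session must be before the ML session — holds.
Networks and OS have overlapping enrolment — holds.
Prof. Zed teaches both Calculus and Databases — holds.
The OS session must be before the Calculus session — holds.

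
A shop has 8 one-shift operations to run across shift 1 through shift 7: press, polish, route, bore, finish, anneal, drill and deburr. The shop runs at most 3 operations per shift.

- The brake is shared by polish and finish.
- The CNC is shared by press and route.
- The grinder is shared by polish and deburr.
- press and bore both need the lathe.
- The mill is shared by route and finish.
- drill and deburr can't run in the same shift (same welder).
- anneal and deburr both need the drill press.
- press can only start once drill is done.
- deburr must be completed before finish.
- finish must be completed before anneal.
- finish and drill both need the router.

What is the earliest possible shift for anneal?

shift 3

Precedence pushes anneal to at least shift 3.
anneal at shift 3 is achievable: press -> shift 4, deburr -> shift 1, drill -> shift 3, anneal -> shift 3, bore -> shift 1, polish -> shift 3, route -> shift 1, finish -> shift 2.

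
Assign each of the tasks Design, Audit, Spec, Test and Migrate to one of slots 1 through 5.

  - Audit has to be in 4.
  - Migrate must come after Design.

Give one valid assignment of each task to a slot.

Migrate -> 2; Spec -> 1; Test -> 1; Design -> 1; Audit -> 4

Checking: Design(1) before Migrate(2); Audit=4 in [4,4].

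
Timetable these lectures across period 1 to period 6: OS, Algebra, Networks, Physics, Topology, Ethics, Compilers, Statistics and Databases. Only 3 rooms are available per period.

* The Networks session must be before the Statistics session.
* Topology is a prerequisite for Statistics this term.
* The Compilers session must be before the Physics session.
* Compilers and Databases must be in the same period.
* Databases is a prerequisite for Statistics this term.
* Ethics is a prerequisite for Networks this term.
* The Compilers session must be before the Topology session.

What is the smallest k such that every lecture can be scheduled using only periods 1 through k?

3 periods

The precedence chain requires at least 3 distinct periods.
With at most 3 per period and 9 lectures, at least 3 periods are needed.
3 works (last occupied period: period 3): for example Networks in period 2; OS in period 3; Ethics in period 1; Algebra in period 3; Physics in period 2; Databases in period 1; Compilers in period 1; Statistics in period 3; Topology in period 2.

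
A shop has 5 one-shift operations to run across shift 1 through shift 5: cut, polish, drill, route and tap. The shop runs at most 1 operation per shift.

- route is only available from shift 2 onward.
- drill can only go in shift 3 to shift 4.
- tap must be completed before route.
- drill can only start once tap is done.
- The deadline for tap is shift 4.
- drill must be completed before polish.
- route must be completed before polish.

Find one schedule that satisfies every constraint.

polish=shift 4; cut=shift 5; tap=shift 1; route=shift 2; drill=shift 3

Checking: route(shift 2) before polish(shift 4); tap(shift 1) before drill(shift 3); tap(shift 1) before route(shift 2); drill(shift 3) before polish(shift 4); tap=shift 1 in [shift 1,shift 4]; route=shift 2 in [shift 2,shift 5]; drill=shift 3 in [shift 3,shift 4]; max 1 per shift (cap 1).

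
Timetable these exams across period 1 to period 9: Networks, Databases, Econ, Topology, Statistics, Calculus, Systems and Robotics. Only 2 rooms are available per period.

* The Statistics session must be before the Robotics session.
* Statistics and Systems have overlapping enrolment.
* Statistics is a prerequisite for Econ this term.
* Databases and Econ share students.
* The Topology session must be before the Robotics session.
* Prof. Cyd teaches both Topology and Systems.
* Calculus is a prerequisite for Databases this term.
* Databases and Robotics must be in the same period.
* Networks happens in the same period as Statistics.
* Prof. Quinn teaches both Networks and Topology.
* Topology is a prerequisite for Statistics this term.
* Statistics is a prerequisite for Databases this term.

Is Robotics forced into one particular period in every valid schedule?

No

Robotics can be period 3 (e.g. Systems=period 4; Databases=period 3; Statistics=period 2; Networks=period 2; Topology=period 1; Robotics=period 3; Calculus=period 1; Econ=period 4) or period 4 (e.g. Statistics=period 2, Calculus=period 1, Networks=period 2, Topology=period 1, Systems=period 3, Robotics=period 4, Econ=period 3, Databases=period 4).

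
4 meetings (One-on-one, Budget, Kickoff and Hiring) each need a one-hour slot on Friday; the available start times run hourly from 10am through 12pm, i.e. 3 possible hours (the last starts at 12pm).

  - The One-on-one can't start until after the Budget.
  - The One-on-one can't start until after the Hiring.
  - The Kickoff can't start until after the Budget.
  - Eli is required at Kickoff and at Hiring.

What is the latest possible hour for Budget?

Downstream work caps Budget at 11am.
Budget at 11am is achievable: Kickoff=12pm; One-on-one=12pm; Budget=11am; Hiring=10am.

11am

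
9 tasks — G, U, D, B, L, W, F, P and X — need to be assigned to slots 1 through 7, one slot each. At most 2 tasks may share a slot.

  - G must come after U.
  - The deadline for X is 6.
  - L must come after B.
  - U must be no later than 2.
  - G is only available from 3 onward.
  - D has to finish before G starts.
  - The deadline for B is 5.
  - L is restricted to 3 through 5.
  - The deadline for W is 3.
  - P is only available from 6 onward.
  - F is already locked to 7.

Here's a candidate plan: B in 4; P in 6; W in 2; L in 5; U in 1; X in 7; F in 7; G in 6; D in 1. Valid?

G must come after U — holds.
L must come after B — holds.
P is only available from 6 onward — holds.
F is already locked to 7 — holds.
The deadline for X is 6 — violated.
The deadline for W is 3 — holds.
The deadline for B is 5 — holds.
U must be no later than 2 — holds.
D has to finish before G starts — holds.
At most 2 tasks may share a slot — holds.
G is only available from 3 onward — holds.
L is restricted to 3 through 5 — holds.

Invalid. The deadline for X is 6.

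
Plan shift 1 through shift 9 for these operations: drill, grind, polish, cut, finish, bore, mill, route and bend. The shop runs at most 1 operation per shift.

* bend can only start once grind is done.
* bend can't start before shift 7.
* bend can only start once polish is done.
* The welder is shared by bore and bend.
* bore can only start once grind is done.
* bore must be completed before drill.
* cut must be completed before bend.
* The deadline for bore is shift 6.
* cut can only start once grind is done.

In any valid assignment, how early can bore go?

shift 2

Precedence pushes bore to at least shift 2; bore's own window allows nothing later than shift 6.
bore at shift 2 is achievable: drill=shift 4, finish=shift 6, polish=shift 5, grind=shift 1, mill=shift 8, route=shift 9, bore=shift 2, bend=shift 7, cut=shift 3.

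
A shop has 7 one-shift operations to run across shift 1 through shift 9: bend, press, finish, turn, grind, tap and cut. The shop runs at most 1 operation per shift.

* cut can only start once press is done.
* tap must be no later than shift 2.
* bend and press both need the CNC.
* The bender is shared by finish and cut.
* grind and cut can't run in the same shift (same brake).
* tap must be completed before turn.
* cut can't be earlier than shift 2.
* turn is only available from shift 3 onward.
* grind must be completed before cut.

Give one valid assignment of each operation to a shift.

cut -> shift 5, finish -> shift 7, turn -> shift 3, bend -> shift 6, press -> shift 2, grind -> shift 4, tap -> shift 1

Checking: press(shift 2) before cut(shift 5); tap(shift 1) before turn(shift 3); grind(shift 4) before cut(shift 5); grind(shift 4) != cut(shift 5); finish(shift 7) != cut(shift 5); bend(shift 6) != press(shift 2); cut=shift 5 in [shift 2,shift 9]; tap=shift 1 in [shift 1,shift 2]; turn=shift 3 in [shift 3,shift 9]; max 1 per shift (cap 1).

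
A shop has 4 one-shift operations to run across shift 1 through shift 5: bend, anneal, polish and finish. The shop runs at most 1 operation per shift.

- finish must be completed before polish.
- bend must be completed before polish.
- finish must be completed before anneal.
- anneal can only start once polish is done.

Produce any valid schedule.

finish -> shift 1; polish -> shift 3; anneal -> shift 4; bend -> shift 2

Checking: finish(shift 1) before polish(shift 3); polish(shift 3) before anneal(shift 4); bend(shift 2) before polish(shift 3); finish(shift 1) before anneal(shift 4); max 1 per shift (cap 1).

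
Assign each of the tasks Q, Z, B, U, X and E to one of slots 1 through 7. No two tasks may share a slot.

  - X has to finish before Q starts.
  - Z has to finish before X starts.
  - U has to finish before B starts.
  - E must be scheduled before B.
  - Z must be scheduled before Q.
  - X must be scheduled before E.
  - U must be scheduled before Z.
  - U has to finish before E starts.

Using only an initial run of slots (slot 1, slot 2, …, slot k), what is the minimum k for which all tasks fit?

The precedence chain requires at least 5 distinct slots.
With at most 1 per slot and 6 tasks, at least 6 slots are needed.
6 works (last occupied slot: 6): for example X -> 3, U -> 1, Z -> 2, E -> 4, Q -> 5, B -> 6.

6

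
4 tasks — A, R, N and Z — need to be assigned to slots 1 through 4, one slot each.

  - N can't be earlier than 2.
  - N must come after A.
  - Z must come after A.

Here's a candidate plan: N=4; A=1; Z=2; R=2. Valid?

N can't be earlier than 2 — holds.
N must come after A — holds.
Z must come after A — holds.

Valid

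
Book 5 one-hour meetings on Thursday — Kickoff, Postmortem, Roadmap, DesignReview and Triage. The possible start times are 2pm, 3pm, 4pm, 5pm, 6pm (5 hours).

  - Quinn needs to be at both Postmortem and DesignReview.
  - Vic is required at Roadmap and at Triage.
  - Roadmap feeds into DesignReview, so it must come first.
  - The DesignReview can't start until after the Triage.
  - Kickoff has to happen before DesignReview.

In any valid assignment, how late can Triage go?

5pm

Downstream work caps Triage at 5pm.
Triage at 5pm is achievable: Postmortem -> 2pm; Roadmap -> 2pm; DesignReview -> 6pm; Kickoff -> 2pm; Triage -> 5pm.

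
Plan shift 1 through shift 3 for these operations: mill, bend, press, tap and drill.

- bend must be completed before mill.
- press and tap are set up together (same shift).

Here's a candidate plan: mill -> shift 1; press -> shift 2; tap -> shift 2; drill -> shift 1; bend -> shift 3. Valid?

No — it violates: bend must be completed before mill

press and tap are set up together (same shift) — holds.
bend must be completed before mill — violated.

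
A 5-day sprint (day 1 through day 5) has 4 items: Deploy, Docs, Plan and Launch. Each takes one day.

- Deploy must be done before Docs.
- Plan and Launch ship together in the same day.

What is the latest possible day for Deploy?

Downstream work caps Deploy at day 4.
Deploy at day 4 is achievable: Deploy -> day 4, Plan -> day 1, Launch -> day 1, Docs -> day 5.

day 4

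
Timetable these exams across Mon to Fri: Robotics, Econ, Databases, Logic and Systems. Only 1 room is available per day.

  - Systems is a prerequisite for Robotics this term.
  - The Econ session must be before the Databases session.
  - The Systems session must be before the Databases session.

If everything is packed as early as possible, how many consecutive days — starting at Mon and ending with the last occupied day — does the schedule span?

The precedence chain requires at least 2 distinct days.
With at most 1 per day and 5 exams, at least 5 days are needed.
5 works (last occupied day: Fri): for example Logic in Fri; Databases in Wed; Robotics in Thu; Econ in Tue; Systems in Mon.

5 days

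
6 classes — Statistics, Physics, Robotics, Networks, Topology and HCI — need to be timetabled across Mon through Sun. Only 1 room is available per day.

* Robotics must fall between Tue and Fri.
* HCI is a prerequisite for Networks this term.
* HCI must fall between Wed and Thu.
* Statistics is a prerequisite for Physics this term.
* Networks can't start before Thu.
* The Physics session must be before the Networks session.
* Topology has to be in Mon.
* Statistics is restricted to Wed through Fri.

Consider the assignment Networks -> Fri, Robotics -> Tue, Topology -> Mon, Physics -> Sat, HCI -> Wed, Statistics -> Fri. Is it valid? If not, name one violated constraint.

No — it violates: Only 1 room is available per day

Statistics is a prerequisite for Physics this term — holds.
Robotics must fall between Tue and Fri — holds.
Networks can't start before Thu — holds.
Topology has to be in Mon — holds.
Only 1 room is available per day — violated.
The Physics session must be before the Networks session — violated.
Statistics is restricted to Wed through Fri — holds.
HCI must fall between Wed and Thu — holds.
HCI is a prerequisite for Networks this term — holds.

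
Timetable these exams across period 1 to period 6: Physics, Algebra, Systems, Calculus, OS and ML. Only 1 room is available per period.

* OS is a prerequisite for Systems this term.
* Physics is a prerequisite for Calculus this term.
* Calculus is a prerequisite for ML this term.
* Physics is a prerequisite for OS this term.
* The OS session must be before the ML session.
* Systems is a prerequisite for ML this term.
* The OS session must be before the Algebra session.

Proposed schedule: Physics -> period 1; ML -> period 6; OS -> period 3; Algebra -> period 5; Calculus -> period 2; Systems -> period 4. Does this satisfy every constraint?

Only 1 room is available per period — holds.
Physics is a prerequisite for Calculus this term — holds.
The OS session must be before the ML session — holds.
Physics is a prerequisite for OS this term — holds.
OS is a prerequisite for Systems this term — holds.
Calculus is a prerequisite for ML this term — holds.
The OS session must be before the Algebra session — holds.
Systems is a prerequisite for ML this term — holds.

Yes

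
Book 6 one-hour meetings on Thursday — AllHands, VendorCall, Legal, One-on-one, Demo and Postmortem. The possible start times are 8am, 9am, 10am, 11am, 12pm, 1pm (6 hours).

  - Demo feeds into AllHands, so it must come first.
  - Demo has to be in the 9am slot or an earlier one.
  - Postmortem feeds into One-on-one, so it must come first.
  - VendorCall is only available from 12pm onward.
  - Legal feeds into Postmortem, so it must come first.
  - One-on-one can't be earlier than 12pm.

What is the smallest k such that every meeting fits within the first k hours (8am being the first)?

5 hours

The precedence chain requires at least 3 distinct hours.
VendorCall can't be placed before 12pm — that is hour 5 counting from 8am — so the schedule must run through at least 5 hours.
5 works (last occupied hour: 12pm): for example One-on-one in 12pm, Legal in 8am, AllHands in 9am, Postmortem in 9am, VendorCall in 12pm, Demo in 8am.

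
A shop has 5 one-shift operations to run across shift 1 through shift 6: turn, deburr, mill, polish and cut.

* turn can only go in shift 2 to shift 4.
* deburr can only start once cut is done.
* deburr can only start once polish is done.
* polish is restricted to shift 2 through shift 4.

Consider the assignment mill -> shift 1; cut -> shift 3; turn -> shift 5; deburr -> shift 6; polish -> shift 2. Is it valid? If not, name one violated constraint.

No — it violates: turn can only go in shift 2 to shift 4

deburr can only start once polish is done — holds.
turn can only go in shift 2 to shift 4 — violated.
deburr can only start once cut is done — holds.
polish is restricted to shift 2 through shift 4 — holds.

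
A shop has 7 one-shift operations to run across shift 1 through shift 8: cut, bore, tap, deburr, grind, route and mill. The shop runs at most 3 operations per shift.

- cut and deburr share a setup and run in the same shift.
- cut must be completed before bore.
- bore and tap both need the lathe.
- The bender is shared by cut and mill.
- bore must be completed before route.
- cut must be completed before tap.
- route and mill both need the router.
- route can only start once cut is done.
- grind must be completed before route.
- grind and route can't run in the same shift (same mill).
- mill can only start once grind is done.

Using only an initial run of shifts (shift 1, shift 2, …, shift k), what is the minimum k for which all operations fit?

3

The precedence chain requires at least 3 distinct shifts.
With at most 3 per shift and 7 operations, at least 3 shifts are needed.
3 works (last occupied shift: shift 3): for example cut in shift 1; deburr in shift 1; grind in shift 1; route in shift 3; bore in shift 2; tap in shift 3; mill in shift 2.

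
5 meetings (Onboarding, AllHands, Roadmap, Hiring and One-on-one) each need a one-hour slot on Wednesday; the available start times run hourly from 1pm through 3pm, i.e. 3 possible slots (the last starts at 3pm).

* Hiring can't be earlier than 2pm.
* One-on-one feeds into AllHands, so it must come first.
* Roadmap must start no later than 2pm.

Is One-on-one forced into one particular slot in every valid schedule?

No

One-on-one can be 1pm (e.g. Hiring in 2pm, AllHands in 2pm, Onboarding in 1pm, Roadmap in 1pm, One-on-one in 1pm) or 2pm (e.g. Roadmap in 1pm, Onboarding in 1pm, Hiring in 2pm, AllHands in 3pm, One-on-one in 2pm).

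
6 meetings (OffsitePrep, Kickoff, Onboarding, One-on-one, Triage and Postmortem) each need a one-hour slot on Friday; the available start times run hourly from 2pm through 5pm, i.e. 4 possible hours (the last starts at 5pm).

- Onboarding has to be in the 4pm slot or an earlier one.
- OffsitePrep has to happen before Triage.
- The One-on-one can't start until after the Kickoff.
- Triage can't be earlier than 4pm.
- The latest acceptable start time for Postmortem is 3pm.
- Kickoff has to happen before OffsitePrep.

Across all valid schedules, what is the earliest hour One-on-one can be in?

Precedence pushes One-on-one to at least 3pm.
One-on-one at 3pm is achievable: OffsitePrep in 3pm; Kickoff in 2pm; Triage in 4pm; Onboarding in 2pm; Postmortem in 2pm; One-on-one in 3pm.

3pm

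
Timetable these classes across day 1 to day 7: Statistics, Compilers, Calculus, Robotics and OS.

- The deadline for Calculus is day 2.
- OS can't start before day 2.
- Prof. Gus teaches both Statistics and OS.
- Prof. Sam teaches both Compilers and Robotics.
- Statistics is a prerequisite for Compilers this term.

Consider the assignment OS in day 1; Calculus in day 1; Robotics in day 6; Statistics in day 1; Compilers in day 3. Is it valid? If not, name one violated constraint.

No — it violates: Prof. Gus teaches both Statistics and OS

Statistics is a prerequisite for Compilers this term — holds.
OS can't start before day 2 — violated.
Prof. Gus teaches both Statistics and OS — violated.
The deadline for Calculus is day 2 — holds.
Prof. Sam teaches both Compilers and Robotics — holds.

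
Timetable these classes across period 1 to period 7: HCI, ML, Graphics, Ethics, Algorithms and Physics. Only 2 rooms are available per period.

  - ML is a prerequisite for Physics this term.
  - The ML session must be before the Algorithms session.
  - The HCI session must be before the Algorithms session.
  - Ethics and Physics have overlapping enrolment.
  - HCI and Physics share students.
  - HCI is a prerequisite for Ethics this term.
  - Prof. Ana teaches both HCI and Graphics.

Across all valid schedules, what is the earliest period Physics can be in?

period 2

Precedence pushes Physics to at least period 2.
Physics at period 2 is achievable: Ethics in period 3; Graphics in period 3; Physics in period 2; HCI in period 1; Algorithms in period 2; ML in period 1.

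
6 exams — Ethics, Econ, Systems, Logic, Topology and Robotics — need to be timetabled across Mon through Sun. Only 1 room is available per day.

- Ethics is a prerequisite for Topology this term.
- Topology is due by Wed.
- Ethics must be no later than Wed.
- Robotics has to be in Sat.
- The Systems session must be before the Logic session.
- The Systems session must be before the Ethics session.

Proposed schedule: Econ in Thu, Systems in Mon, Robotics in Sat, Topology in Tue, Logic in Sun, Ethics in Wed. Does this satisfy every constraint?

Topology is due by Wed — holds.
Robotics has to be in Sat — holds.
Ethics is a prerequisite for Topology this term — violated.
The Systems session must be before the Ethics session — holds.
Ethics must be no later than Wed — holds.
Only 1 room is available per day — holds.
The Systems session must be before the Logic session — holds.

Invalid. Ethics is a prerequisite for Topology this term.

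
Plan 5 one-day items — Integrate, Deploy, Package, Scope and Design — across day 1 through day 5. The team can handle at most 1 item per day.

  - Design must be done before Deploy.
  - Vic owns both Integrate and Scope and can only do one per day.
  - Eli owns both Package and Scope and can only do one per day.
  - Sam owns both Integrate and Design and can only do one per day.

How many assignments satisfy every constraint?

Splitting on Integrate: it can be day 1 (12), day 2 (12), day 3 (12), day 4 (12), day 5 (12). Listing each branch's schedules as (Deploy, Package, Scope, Design) by day number:
Integrate=day 1: (3,4,5,2) (3,5,4,2) (4,2,5,3) (4,3,5,2) (4,5,2,3) (4,5,3,2) (5,2,3,4) (5,2,4,3) (5,3,2,4) (5,3,4,2) (5,4,2,3) (5,4,3,2) — 12.
Integrate=day 2: (3,4,5,1) (3,5,4,1) (4,1,5,3) (4,3,5,1) (4,5,1,3) (4,5,3,1) (5,1,3,4) (5,1,4,3) (5,3,1,4) (5,3,4,1) (5,4,1,3) (5,4,3,1) — 12.
Integrate=day 3: (2,4,5,1) (2,5,4,1) (4,1,5,2) (4,2,5,1) (4,5,1,2) (4,5,2,1) (5,1,2,4) (5,1,4,2) (5,2,1,4) (5,2,4,1) (5,4,1,2) (5,4,2,1) — 12.
Integrate=day 4: (2,3,5,1) (2,5,3,1) (3,1,5,2) (3,2,5,1) (3,5,1,2) (3,5,2,1) (5,1,2,3) (5,1,3,2) (5,2,1,3) (5,2,3,1) (5,3,1,2) (5,3,2,1) — 12.
Integrate=day 5: (2,3,4,1) (2,4,3,1) (3,1,4,2) (3,2,4,1) (3,4,1,2) (3,4,2,1) (4,1,2,3) (4,1,3,2) (4,2,1,3) (4,2,3,1) (4,3,1,2) (4,3,2,1) — 12.
Summing: 12 + 12 + 12 + 12 + 12 = 60.

60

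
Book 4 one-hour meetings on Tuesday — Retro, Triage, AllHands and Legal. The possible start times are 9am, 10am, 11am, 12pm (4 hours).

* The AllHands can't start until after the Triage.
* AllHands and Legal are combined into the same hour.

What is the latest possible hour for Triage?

11am

Downstream work caps Triage at 11am.
Triage at 11am is achievable: Triage -> 11am; Legal -> 12pm; AllHands -> 12pm; Retro -> 9am.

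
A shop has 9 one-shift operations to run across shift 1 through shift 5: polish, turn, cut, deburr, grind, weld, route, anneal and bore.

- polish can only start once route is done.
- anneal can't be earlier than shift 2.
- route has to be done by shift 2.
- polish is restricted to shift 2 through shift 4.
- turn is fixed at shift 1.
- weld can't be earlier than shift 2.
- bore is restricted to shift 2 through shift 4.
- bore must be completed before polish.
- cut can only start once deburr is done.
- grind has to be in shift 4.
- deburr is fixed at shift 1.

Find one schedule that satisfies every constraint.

grind -> shift 4; weld -> shift 2; turn -> shift 1; anneal -> shift 2; deburr -> shift 1; cut -> shift 2; polish -> shift 3; bore -> shift 2; route -> shift 1

Checking: route(shift 1) before polish(shift 3); deburr(shift 1) before cut(shift 2); bore(shift 2) before polish(shift 3); route=shift 1 in [shift 1,shift 2]; anneal=shift 2 in [shift 2,shift 5]; polish=shift 3 in [shift 2,shift 4]; grind=shift 4 in [shift 4,shift 4]; bore=shift 2 in [shift 2,shift 4]; turn=shift 1 in [shift 1,shift 1]; deburr=shift 1 in [shift 1,shift 1]; weld=shift 2 in [shift 2,shift 5].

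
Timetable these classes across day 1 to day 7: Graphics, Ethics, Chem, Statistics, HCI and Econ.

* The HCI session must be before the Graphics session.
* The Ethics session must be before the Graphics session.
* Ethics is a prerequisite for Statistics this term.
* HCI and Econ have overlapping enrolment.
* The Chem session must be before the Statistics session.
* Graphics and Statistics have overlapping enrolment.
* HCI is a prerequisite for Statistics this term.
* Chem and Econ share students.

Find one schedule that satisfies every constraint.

Ethics -> day 1; Statistics -> day 2; Graphics -> day 3; HCI -> day 1; Chem -> day 1; Econ -> day 2

Checking: HCI(day 1) before Graphics(day 3); Chem(day 1) before Statistics(day 2); HCI(day 1) before Statistics(day 2); Ethics(day 1) before Graphics(day 3); Ethics(day 1) before Statistics(day 2); Graphics(day 3) != Statistics(day 2); Chem(day 1) != Econ(day 2); HCI(day 1) != Econ(day 2).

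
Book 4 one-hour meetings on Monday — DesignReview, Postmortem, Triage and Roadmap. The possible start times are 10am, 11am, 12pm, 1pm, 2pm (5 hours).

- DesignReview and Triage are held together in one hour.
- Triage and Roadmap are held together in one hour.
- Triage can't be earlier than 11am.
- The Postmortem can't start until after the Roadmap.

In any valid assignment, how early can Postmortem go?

12pm

Precedence pushes Postmortem to at least 12pm.
Postmortem at 12pm is achievable: DesignReview=11am, Roadmap=11am, Postmortem=12pm, Triage=11am.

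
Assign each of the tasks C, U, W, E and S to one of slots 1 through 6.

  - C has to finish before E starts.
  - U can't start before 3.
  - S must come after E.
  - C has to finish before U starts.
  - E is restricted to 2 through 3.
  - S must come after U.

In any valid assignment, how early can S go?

Precedence pushes S to at least 4.
S at 4 is achievable: E -> 2; S -> 4; W -> 1; C -> 1; U -> 3.

4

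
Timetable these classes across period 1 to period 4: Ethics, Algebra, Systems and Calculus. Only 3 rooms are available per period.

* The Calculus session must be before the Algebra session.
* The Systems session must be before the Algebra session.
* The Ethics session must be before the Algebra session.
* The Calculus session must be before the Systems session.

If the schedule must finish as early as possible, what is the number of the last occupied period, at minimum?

The precedence chain requires at least 3 distinct periods.
With at most 3 per period and 4 classes, at least 2 periods are needed.
3 works (last occupied period: period 3): for example Calculus in period 1; Systems in period 2; Ethics in period 1; Algebra in period 3.

period 3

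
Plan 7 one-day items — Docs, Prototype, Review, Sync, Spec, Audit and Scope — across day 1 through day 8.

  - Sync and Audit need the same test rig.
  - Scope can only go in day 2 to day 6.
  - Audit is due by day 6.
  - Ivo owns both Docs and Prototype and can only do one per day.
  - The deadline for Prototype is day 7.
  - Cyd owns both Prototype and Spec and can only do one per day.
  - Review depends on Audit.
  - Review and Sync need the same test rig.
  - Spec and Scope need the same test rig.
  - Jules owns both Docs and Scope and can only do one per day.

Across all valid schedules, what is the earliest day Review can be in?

Precedence pushes Review to at least day 2.
Review at day 2 is achievable: Scope in day 2, Sync in day 3, Prototype in day 1, Spec in day 3, Docs in day 3, Review in day 2, Audit in day 1.

day 2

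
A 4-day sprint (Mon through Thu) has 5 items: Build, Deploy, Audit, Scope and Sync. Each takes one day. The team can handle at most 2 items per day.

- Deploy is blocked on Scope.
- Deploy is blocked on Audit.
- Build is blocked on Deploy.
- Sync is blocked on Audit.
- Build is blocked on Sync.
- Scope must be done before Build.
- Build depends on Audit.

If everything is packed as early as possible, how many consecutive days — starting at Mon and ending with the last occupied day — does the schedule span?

The precedence chain requires at least 3 distinct days.
With at most 2 per day and 5 work items, at least 3 days are needed.
3 works (last occupied day: Wed): for example Build=Wed, Audit=Mon, Sync=Tue, Scope=Mon, Deploy=Tue.

3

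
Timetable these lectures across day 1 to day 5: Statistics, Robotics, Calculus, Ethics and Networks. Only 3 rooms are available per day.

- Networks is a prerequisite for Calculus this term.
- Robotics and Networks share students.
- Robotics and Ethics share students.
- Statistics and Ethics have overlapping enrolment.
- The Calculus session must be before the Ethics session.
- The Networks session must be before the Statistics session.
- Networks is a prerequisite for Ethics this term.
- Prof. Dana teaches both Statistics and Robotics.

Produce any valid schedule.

Statistics=day 2, Robotics=day 4, Networks=day 1, Calculus=day 2, Ethics=day 3

Checking: Networks(day 1) before Calculus(day 2); Calculus(day 2) before Ethics(day 3); Networks(day 1) before Ethics(day 3); Networks(day 1) before Statistics(day 2); Robotics(day 4) != Ethics(day 3); Statistics(day 2) != Ethics(day 3); Statistics(day 2) != Robotics(day 4); Robotics(day 4) != Networks(day 1); max 2 per day (cap 3).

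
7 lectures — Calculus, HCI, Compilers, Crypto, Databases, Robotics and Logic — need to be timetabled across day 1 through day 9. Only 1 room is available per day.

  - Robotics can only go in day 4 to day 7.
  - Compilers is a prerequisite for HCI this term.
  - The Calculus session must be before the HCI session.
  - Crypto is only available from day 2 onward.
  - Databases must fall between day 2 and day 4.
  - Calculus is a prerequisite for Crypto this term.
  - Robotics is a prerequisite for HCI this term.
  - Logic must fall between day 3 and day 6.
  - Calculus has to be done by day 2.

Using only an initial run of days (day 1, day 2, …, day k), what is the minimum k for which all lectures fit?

7 days

The precedence chain requires at least 2 distinct days.
With at most 1 per day and 7 lectures, at least 7 days are needed.
Propagating the time windows through the other constraints, HCI can't land before day 5, so the schedule must run through at least day 5.
7 works (last occupied day: day 7): for example HCI -> day 7, Crypto -> day 5, Logic -> day 3, Compilers -> day 6, Calculus -> day 1, Robotics -> day 4, Databases -> day 2.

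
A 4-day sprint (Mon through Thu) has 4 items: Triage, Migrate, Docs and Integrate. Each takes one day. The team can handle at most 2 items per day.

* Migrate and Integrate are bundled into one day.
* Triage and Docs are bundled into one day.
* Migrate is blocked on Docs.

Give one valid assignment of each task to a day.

Migrate in Tue; Docs in Mon; Triage in Mon; Integrate in Tue

Checking: Docs(Mon) before Migrate(Tue); Triage = Docs = Mon; Migrate = Integrate = Tue; max 2 per day (cap 2).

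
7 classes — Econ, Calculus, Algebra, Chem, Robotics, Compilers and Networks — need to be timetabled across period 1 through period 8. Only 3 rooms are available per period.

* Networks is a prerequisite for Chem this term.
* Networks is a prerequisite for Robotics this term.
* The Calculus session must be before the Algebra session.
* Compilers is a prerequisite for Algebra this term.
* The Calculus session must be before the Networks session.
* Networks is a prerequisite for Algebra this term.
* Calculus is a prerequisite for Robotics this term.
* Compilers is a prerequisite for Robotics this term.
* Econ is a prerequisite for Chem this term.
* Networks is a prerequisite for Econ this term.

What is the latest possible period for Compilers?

period 7

Downstream work caps Compilers at period 7.
Compilers at period 7 is achievable: Calculus=period 1; Robotics=period 8; Compilers=period 7; Networks=period 2; Algebra=period 8; Econ=period 3; Chem=period 4.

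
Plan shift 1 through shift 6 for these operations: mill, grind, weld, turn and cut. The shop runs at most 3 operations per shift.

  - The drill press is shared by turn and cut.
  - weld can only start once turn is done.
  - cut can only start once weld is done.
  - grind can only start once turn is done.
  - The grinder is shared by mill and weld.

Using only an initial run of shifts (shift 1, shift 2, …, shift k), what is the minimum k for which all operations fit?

3 shifts

The precedence chain requires at least 3 distinct shifts.
With at most 3 per shift and 5 operations, at least 2 shifts are needed.
3 works (last occupied shift: shift 3): for example mill -> shift 1, weld -> shift 2, cut -> shift 3, turn -> shift 1, grind -> shift 2.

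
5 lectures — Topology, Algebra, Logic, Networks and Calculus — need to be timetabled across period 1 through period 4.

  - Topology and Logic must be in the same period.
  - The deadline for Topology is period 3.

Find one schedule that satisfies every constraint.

Topology=period 1; Algebra=period 1; Logic=period 1; Networks=period 1; Calculus=period 1

Checking: Topology = Logic = period 1; Topology=period 1 in [period 1,period 3].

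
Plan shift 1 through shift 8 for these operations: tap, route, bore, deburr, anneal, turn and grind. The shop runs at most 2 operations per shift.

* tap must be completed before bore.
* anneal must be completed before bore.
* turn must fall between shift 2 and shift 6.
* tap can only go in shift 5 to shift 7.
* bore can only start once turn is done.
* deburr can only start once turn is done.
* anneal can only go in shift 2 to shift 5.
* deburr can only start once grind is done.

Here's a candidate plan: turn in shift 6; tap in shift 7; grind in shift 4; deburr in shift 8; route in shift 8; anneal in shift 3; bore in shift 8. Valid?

No. The shop runs at most 2 operations per shift is not satisfied.

anneal can only go in shift 2 to shift 5 — holds.
turn must fall between shift 2 and shift 6 — holds.
tap can only go in shift 5 to shift 7 — holds.
tap must be completed before bore — holds.
bore can only start once turn is done — holds.
deburr can only start once grind is done — holds.
The shop runs at most 2 operations per shift — violated.
deburr can only start once turn is done — holds.
anneal must be completed before bore — holds.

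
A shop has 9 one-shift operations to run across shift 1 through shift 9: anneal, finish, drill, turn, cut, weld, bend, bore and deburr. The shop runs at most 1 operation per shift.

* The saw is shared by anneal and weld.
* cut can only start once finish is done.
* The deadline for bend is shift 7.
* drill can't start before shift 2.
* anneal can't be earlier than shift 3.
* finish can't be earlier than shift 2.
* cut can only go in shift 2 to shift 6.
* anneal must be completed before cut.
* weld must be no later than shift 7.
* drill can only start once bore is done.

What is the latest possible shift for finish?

Finish is available from shift 2; downstream work caps finish at shift 5.
finish at shift 5 is achievable: drill in shift 7; anneal in shift 3; deburr in shift 9; bend in shift 2; weld in shift 1; bore in shift 4; finish in shift 5; cut in shift 6; turn in shift 8.

shift 5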